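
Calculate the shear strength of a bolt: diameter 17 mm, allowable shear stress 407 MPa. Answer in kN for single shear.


A = pi * d^2 / 4 = pi * 17^2 / 4 = 226.9801 mm^2
V = f_v * A / 1000 = 407 * 226.9801 / 1000
= 92.3809 kN

92.3809 kN


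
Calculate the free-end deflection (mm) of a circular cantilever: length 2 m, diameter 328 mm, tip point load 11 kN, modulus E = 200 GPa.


I = pi * d^4 / 64 = pi * 328^4 / 64 = 568152959.9 mm^4
L = 2000.0 mm, P = 11000.0 N, E = 200000.0 MPa
delta = P * L^3 / (3 * E * I)
= 11000.0 * 2000.0^3 / (3 * 200000.0 * 568152959.9)
= 0.2581 mm

0.2581 mm


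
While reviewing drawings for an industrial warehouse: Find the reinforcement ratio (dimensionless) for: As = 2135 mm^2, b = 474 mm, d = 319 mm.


rho = As / (b * d)
= 2135 / (474 * 319)
= 2135 / 151206
= 0.01412 (dimensionless)

0.01412 (dimensionless)


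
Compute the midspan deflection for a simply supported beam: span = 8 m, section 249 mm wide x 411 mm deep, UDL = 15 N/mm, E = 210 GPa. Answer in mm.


I = 249 * 411^3 / 12 = 1440600518.25 mm^4
L = 8000.0 mm, w = 15 N/mm, E = 210000.0 MPa
delta = 5 * w * L^4 / (384 * E * I)
= 5 * 15 * 8000.0^4 / (384 * 210000.0 * 1440600518.25)
= 2.6444 mm

2.6444 mm


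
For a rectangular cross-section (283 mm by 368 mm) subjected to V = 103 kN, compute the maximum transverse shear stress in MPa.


A = b * h = 283 * 368 = 104144 mm^2
V = 103 kN = 103000.0 N
tau_max = 1.5 * V / A = 1.5 * 103000.0 / 104144
= 1.4835 MPa

1.4835 MPa


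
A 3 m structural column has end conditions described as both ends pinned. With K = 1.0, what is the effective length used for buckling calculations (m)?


L_eff = K * L
= 1.0 * 3
= 3.0 m

3.0 m


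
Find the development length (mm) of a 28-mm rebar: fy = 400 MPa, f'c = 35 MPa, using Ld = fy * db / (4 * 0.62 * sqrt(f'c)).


Ld = (fy * db) / (4 * 0.62 * sqrt(f'c))
= (400 * 28) / (4 * 0.62 * sqrt(35))
= 11200 / 14.6719
= 763.37 mm

763.37 mm


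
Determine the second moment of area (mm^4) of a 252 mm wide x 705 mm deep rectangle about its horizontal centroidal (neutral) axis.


I = b * h^3 / 12
= 252 * 705^3 / 12
= 252 * 350402625 / 12
= 7358455125.0 mm^4

7358455125.0 mm^4


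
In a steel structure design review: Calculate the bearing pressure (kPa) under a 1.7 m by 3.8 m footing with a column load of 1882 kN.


A = 1.7 * 3.8 = 6.46 m^2
q = P / A = 1882 / 6.46
= 291.3313 kPa

291.3313 kPa


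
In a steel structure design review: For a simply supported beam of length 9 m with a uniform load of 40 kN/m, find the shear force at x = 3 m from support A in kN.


R_A = w * L / 2 = 40 * 9 / 2 = 180.0 kN
V(x) = R_A - w * x = 180.0 - 40 * 3
= 60.0 kN

60.0 kN


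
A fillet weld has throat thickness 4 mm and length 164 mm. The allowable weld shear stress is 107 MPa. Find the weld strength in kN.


Strength = throat * length * allowable stress
= 4 * 164 * 107 N
= 70192 N
= 70.19 kN

70.19 kN


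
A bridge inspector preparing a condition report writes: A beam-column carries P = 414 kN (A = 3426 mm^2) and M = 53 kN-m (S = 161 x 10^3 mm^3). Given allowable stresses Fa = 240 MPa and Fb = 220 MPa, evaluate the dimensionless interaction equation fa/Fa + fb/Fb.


f_a = P / A = 414000.0 / 3426 = 120.8406 MPa
f_b = M / S = 53000000.0 / 161000.0 = 329.1925 MPa
Ratio = f_a / Fa + f_b / Fb
= 120.8406 / 240 + 329.1925 / 220
= 1.9998 (dimensionless)

1.9998 (dimensionless)


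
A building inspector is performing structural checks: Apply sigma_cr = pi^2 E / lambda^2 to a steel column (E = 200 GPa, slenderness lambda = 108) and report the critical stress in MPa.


sigma_cr = pi^2 * E / lambda^2
= 9.8696 * 200000.0 / 108^2
= 9.8696 * 200000.0 / 11664
= 169.2319 MPa

169.2319 MPa


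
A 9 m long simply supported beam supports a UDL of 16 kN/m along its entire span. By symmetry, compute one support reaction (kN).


Total load = w * L = 16 * 9 = 144 kN
By symmetry, each reaction R = total / 2 = 144 / 2 = 72.0 kN

72.0 kN


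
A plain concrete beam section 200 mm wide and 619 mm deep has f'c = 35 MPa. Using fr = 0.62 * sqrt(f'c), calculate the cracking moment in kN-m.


fr = 0.62 * sqrt(35) = 0.62 * 5.9161 = 3.668 MPa
I = 200 * 619^3 / 12 = 3952944316.67 mm^4
y_t = 309.5 mm
M_cr = fr * I / y_t = 3.668 * 3952944316.67 / 309.5 N-mm
= 46.8474 kN-m

46.8474 kN-m


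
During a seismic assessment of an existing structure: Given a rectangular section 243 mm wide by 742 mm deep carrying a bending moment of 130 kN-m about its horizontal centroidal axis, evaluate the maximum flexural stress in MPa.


I = b * h^3 / 12 = 243 * 742^3 / 12 = 8272499382.0 mm^4
y = h / 2 = 742 / 2 = 371.0 mm
M = 130 kN-m = 130000000.0 N-mm
sigma = M * y / I = 130000000.0 * 371.0 / 8272499382.0
= 5.83 MPa

5.83 MPa


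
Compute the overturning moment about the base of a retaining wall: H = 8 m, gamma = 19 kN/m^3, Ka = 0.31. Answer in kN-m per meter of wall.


Pa = 0.5 * Ka * gamma * H^2
= 0.5 * 0.31 * 19 * 8^2
= 188.48 kN/m
Arm = H / 3 = 8 / 3 = 2.6667 m
Mo = Pa * arm = Pa * H / 3 = 188.48 * 8 / 3 = 502.6133 kN-m/m

502.6133 kN-m/m


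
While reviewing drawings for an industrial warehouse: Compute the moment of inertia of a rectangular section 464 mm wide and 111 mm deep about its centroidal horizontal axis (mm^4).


I = b * h^3 / 12
= 464 * 111^3 / 12
= 464 * 1367631 / 12
= 52881732.0 mm^4

52881732.0 mm^4


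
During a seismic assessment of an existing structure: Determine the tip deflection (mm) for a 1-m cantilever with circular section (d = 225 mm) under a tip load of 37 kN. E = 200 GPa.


I = pi * d^4 / 64 = pi * 225^4 / 64 = 125805599.37 mm^4
L = 1000.0 mm, P = 37000.0 N, E = 200000.0 MPa
delta = P * L^3 / (3 * E * I)
= 37000.0 * 1000.0^3 / (3 * 200000.0 * 125805599.37)
= 0.4902 mm

0.4902 mm


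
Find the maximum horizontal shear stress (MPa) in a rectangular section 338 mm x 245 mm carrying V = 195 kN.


A = b * h = 338 * 245 = 82810 mm^2
V = 195 kN = 195000.0 N
tau_max = 1.5 * V / A = 1.5 * 195000.0 / 82810
= 3.5322 MPa

3.5322 MPa


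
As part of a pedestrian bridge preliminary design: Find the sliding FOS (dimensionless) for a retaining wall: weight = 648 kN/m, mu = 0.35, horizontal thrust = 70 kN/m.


Resisting force = mu * W = 0.35 * 648 = 226.8 kN/m
FOS = Resisting / Driving = 226.8 / 70
= 3.24 (dimensionless)

3.24 (dimensionless)


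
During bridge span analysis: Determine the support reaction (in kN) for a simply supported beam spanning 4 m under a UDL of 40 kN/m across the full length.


Total load = w * L = 40 * 4 = 160 kN
By symmetry, each reaction R = total / 2 = 160 / 2 = 80.0 kN

80.0 kN


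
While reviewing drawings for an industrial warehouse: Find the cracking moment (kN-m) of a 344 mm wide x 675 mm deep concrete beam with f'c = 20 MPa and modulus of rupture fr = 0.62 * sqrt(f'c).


fr = 0.62 * sqrt(20) = 0.62 * 4.4721 = 2.7727 MPa
I = 344 * 675^3 / 12 = 8816343750.0 mm^4
y_t = 337.5 mm
M_cr = fr * I / y_t = 2.7727 * 8816343750.0 / 337.5 N-mm
= 72.4305 kN-m

72.4305 kN-m


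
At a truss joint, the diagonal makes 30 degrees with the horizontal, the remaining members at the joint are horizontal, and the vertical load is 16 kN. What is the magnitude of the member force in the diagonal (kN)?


At the joint, only the diagonal has a vertical component, so vertical equilibrium gives:
F * sin(30) = 16
F = 16 / sin(30)
= 16 / 0.5
= 32.0 kN

32.0 kN


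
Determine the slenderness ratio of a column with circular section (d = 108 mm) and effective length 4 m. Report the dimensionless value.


Radius of gyration r = d / 4 = 108 / 4 = 27.0 mm
L_eff = 4000.0 mm
Slenderness ratio = L / r = 4000.0 / 27.0 = 148.15 (dimensionless)

148.15 (dimensionless)


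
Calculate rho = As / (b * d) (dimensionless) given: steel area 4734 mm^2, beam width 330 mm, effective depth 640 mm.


rho = As / (b * d)
= 4734 / (330 * 640)
= 4734 / 211200
= 0.022415 (dimensionless)

0.022415 (dimensionless)


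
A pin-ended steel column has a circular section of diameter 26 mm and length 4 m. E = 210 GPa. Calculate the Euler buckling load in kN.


I = pi * d^4 / 64 = 22431.76 mm^4
L = 4000.0 mm
P_cr = pi^2 * E * I / L^2
= 9.8696 * 210000.0 * 22431.76 / 4000.0^2
= 2905.78 N = 2.9058 kN

2.9058 kN


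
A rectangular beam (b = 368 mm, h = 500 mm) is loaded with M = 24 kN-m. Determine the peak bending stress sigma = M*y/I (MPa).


I = b * h^3 / 12 = 368 * 500^3 / 12 = 3833333333.33 mm^4
y = h / 2 = 500 / 2 = 250.0 mm
M = 24 kN-m = 24000000.0 N-mm
sigma = M * y / I = 24000000.0 * 250.0 / 3833333333.33
= 1.57 MPa

1.57 MPa


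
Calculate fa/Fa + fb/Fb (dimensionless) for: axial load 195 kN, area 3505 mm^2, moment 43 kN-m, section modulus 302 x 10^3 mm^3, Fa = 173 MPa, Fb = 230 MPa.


f_a = P / A = 195000.0 / 3505 = 55.6348 MPa
f_b = M / S = 43000000.0 / 302000.0 = 142.3841 MPa
Ratio = f_a / Fa + f_b / Fb
= 55.6348 / 173 + 142.3841 / 230
= 0.9406 (dimensionless)

0.9406 (dimensionless)


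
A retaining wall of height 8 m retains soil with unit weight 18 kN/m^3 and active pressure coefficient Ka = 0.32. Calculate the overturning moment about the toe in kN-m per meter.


Pa = 0.5 * Ka * gamma * H^2
= 0.5 * 0.32 * 18 * 8^2
= 184.32 kN/m
Arm = H / 3 = 8 / 3 = 2.6667 m
Mo = Pa * arm = Pa * H / 3 = 184.32 * 8 / 3 = 491.52 kN-m/m

491.52 kN-m/m


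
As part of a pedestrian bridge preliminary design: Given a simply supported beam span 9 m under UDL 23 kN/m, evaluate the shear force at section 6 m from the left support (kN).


R_A = w * L / 2 = 23 * 9 / 2 = 103.5 kN
V(x) = R_A - w * x = 103.5 - 23 * 6
= -34.5 kN

-34.5 kN


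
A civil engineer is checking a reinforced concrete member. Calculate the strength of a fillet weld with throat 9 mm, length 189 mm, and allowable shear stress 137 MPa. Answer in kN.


Strength = throat * length * allowable stress
= 9 * 189 * 137 N
= 233037 N
= 233.04 kN

233.04 kN


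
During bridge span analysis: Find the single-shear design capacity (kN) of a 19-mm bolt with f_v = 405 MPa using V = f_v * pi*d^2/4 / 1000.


A = pi * d^2 / 4 = pi * 19^2 / 4 = 283.5287 mm^2
V = f_v * A / 1000 = 405 * 283.5287 / 1000
= 114.8291 kN

114.8291 kN


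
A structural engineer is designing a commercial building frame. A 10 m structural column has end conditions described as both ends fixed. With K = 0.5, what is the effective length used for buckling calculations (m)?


L_eff = K * L
= 0.5 * 10
= 5.0 m

5.0 m


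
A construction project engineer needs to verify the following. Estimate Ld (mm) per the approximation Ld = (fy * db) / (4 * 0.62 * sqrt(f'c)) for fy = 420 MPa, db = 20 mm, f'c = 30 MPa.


Ld = (fy * db) / (4 * 0.62 * sqrt(f'c))
= (420 * 20) / (4 * 0.62 * sqrt(30))
= 8400 / 13.5835
= 618.4 mm

618.4 mm


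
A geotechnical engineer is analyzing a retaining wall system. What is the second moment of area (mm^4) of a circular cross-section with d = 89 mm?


r = d / 2 = 89 / 2 = 44.5 mm
I = pi * r^4 / 4 = pi * 44.5^4 / 4
= 3079852.55 mm^4

3079852.55 mm^4


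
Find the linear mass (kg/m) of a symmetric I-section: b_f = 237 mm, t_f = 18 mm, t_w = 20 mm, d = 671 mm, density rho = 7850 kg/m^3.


A_flanges = 2 * 237 * 18 = 8532 mm^2
A_web = (671 - 2 * 18) * 20 = 12700 mm^2
A_total = 8532 + 12700 = 21232 mm^2 = 0.021232 m^2
Weight = rho * A = 7850 * 0.021232 = 166.6712 kg/m

166.6712 kg/m


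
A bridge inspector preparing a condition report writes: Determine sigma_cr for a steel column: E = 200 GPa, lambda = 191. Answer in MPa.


sigma_cr = pi^2 * E / lambda^2
= 9.8696 * 200000.0 / 191^2
= 9.8696 * 200000.0 / 36481
= 54.1082 MPa

54.1082 MPa


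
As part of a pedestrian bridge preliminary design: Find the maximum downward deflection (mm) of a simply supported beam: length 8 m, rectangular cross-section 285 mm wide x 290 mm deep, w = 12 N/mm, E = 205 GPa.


I = 285 * 290^3 / 12 = 579238750.0 mm^4
L = 8000.0 mm, w = 12 N/mm, E = 205000.0 MPa
delta = 5 * w * L^4 / (384 * E * I)
= 5 * 12 * 8000.0^4 / (384 * 205000.0 * 579238750.0)
= 5.3897 mm

5.3897 mm


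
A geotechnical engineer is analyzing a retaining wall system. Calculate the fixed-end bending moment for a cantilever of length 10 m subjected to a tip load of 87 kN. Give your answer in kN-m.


For a cantilever with a point load at the free end:
M_max = P * L = 87 * 10 = 870 kN-m

870 kN-m


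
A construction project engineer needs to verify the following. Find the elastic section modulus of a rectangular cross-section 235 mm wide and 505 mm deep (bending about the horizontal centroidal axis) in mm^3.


S = b * h^2 / 6
= 235 * 505^2 / 6
= 235 * 255025 / 6
= 9988479.17 mm^3

9988479.17 mm^3


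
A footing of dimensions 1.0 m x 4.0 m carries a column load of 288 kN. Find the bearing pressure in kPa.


A = 1.0 * 4.0 = 4.0 m^2
q = P / A = 288 / 4.0
= 72.0 kPa

72.0 kPa


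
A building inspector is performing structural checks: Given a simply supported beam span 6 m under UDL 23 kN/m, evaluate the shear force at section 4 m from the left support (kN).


R_A = w * L / 2 = 23 * 6 / 2 = 69.0 kN
V(x) = R_A - w * x = 69.0 - 23 * 4
= -23.0 kN

-23.0 kN


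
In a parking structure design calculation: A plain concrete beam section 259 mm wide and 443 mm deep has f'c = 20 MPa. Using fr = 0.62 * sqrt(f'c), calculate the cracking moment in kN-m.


fr = 0.62 * sqrt(20) = 0.62 * 4.4721 = 2.7727 MPa
I = 259 * 443^3 / 12 = 1876418459.42 mm^4
y_t = 221.5 mm
M_cr = fr * I / y_t = 2.7727 * 1876418459.42 / 221.5 N-mm
= 23.4889 kN-m

23.4889 kN-m


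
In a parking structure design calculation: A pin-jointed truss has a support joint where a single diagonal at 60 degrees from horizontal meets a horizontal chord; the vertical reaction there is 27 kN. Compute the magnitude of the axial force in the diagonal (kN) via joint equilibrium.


At the joint, only the diagonal has a vertical component, so vertical equilibrium gives:
F * sin(60) = 27
F = 27 / sin(60)
= 27 / 0.866025
= 31.18 kN

31.18 kN


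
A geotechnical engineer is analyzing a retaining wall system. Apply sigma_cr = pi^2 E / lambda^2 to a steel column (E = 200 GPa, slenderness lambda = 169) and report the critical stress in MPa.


sigma_cr = pi^2 * E / lambda^2
= 9.8696 * 200000.0 / 169^2
= 9.8696 * 200000.0 / 28561
= 69.1125 MPa

69.1125 MPa


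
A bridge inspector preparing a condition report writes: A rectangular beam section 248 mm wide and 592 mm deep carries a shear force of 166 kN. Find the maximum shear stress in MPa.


A = b * h = 248 * 592 = 146816 mm^2
V = 166 kN = 166000.0 N
tau_max = 1.5 * V / A = 1.5 * 166000.0 / 146816
= 1.696 MPa

1.696 MPa


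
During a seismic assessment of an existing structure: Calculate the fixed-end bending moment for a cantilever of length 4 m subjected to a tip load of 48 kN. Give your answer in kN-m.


For a cantilever with a point load at the free end:
M_max = P * L = 48 * 4 = 192 kN-m

192 kN-m


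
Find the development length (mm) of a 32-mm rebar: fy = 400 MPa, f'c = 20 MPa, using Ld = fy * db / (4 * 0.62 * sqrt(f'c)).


Ld = (fy * db) / (4 * 0.62 * sqrt(f'c))
= (400 * 32) / (4 * 0.62 * sqrt(20))
= 12800 / 11.0909
= 1154.1 mm

1154.1 mm


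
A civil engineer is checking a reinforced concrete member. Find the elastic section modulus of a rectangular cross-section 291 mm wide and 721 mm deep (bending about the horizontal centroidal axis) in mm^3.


S = b * h^2 / 6
= 291 * 721^2 / 6
= 291 * 519841 / 6
= 25212288.5 mm^3

25212288.5 mm^3


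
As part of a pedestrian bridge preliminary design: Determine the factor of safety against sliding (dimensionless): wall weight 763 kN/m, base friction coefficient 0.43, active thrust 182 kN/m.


Resisting force = mu * W = 0.43 * 763 = 328.09 kN/m
FOS = Resisting / Driving = 328.09 / 182
= 1.8027 (dimensionless)

1.8027 (dimensionless)


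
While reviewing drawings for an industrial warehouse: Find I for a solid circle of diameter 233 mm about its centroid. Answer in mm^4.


r = d / 2 = 233 / 2 = 116.5 mm
I = pi * r^4 / 4 = pi * 116.5^4 / 4
= 144675030.57 mm^4

144675030.57 mm^4


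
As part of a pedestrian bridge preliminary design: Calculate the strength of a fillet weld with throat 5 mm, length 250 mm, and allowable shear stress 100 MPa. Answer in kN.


Strength = throat * length * allowable stress
= 5 * 250 * 100 N
= 125000 N
= 125.0 kN

125.0 kN


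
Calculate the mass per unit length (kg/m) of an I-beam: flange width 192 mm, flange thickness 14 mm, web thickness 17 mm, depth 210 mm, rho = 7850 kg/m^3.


A_flanges = 2 * 192 * 14 = 5376 mm^2
A_web = (210 - 2 * 14) * 17 = 3094 mm^2
A_total = 5376 + 3094 = 8470 mm^2 = 0.008470 m^2
Weight = rho * A = 7850 * 0.008470 = 66.4895 kg/m

66.4895 kg/m


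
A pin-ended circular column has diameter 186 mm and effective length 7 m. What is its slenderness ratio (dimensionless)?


Radius of gyration r = d / 4 = 186 / 4 = 46.5 mm
L_eff = 7000.0 mm
Slenderness ratio = L / r = 7000.0 / 46.5 = 150.54 (dimensionless)

150.54 (dimensionless)


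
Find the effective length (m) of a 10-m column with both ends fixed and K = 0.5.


L_eff = K * L
= 0.5 * 10
= 5.0 m

5.0 m


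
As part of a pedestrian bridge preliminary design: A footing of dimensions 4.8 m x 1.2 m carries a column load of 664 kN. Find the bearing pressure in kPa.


A = 4.8 * 1.2 = 5.76 m^2
q = P / A = 664 / 5.76
= 115.2778 kPa

115.2778 kPa


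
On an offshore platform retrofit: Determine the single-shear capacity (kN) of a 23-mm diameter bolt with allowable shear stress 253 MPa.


A = pi * d^2 / 4 = pi * 23^2 / 4 = 415.4756 mm^2
V = f_v * A / 1000 = 253 * 415.4756 / 1000
= 105.1153 kN

105.1153 kN


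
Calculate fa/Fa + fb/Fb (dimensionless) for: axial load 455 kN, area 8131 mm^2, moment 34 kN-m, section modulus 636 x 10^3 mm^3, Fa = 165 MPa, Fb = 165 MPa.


f_a = P / A = 455000.0 / 8131 = 55.9587 MPa
f_b = M / S = 34000000.0 / 636000.0 = 53.4591 MPa
Ratio = f_a / Fa + f_b / Fb
= 55.9587 / 165 + 53.4591 / 165
= 0.6631 (dimensionless)

0.6631 (dimensionless)


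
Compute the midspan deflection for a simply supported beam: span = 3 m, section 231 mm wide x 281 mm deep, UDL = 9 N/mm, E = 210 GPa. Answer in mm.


I = 231 * 281^3 / 12 = 427119789.25 mm^4
L = 3000.0 mm, w = 9 N/mm, E = 210000.0 MPa
delta = 5 * w * L^4 / (384 * E * I)
= 5 * 9 * 3000.0^4 / (384 * 210000.0 * 427119789.25)
= 0.1058 mm

0.1058 mm


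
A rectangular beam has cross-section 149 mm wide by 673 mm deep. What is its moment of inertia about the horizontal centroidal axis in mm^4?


I = b * h^3 / 12
= 149 * 673^3 / 12
= 149 * 304821217 / 12
= 3784863444.42 mm^4

3784863444.42 mm^4


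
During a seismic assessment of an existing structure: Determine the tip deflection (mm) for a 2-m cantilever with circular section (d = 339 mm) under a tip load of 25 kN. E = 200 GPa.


I = pi * d^4 / 64 = pi * 339^4 / 64 = 648289058.0 mm^4
L = 2000.0 mm, P = 25000.0 N, E = 200000.0 MPa
delta = P * L^3 / (3 * E * I)
= 25000.0 * 2000.0^3 / (3 * 200000.0 * 648289058.0)
= 0.5142 mm

0.5142 mm


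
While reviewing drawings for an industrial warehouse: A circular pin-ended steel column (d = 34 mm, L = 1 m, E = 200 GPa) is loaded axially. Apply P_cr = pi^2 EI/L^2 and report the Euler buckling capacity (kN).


I = pi * d^4 / 64 = 65597.24 mm^4
L = 1000.0 mm
P_cr = pi^2 * E * I / L^2
= 9.8696 * 200000.0 * 65597.24 / 1000.0^2
= 129483.76 N = 129.4838 kN

129.4838 kN


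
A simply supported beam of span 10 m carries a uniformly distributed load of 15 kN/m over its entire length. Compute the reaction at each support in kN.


Total load = w * L = 15 * 10 = 150 kN
By symmetry, each reaction R = total / 2 = 150 / 2 = 75.0 kN

75.0 kN


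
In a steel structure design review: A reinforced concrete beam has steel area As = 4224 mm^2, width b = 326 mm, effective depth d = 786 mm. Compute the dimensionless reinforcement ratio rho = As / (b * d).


rho = As / (b * d)
= 4224 / (326 * 786)
= 4224 / 256236
= 0.016485 (dimensionless)

0.016485 (dimensionless)


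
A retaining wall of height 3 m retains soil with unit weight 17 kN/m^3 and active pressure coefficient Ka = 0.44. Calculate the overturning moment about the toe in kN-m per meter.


Pa = 0.5 * Ka * gamma * H^2
= 0.5 * 0.44 * 17 * 3^2
= 33.66 kN/m
Arm = H / 3 = 3 / 3 = 1.0 m
Mo = Pa * arm = Pa * H / 3 = 33.66 * 3 / 3 = 33.66 kN-m/m

33.66 kN-m/m


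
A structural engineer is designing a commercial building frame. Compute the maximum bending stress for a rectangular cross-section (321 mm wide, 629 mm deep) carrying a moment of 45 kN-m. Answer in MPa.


I = b * h^3 / 12 = 321 * 629^3 / 12 = 6656956555.75 mm^4
y = h / 2 = 629 / 2 = 314.5 mm
M = 45 kN-m = 45000000.0 N-mm
sigma = M * y / I = 45000000.0 * 314.5 / 6656956555.75
= 2.13 MPa

2.13 MPa


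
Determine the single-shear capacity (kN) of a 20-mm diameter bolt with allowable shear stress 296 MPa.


A = pi * d^2 / 4 = pi * 20^2 / 4 = 314.1593 mm^2
V = f_v * A / 1000 = 296 * 314.1593 / 1000
= 92.9911 kN

92.9911 kN


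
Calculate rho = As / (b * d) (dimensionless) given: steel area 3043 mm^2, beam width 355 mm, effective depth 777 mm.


rho = As / (b * d)
= 3043 / (355 * 777)
= 3043 / 275835
= 0.011032 (dimensionless)

0.011032 (dimensionless)


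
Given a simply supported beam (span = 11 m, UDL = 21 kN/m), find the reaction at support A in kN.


Total load = w * L = 21 * 11 = 231 kN
By symmetry, each reaction R = total / 2 = 231 / 2 = 115.5 kN

115.5 kN


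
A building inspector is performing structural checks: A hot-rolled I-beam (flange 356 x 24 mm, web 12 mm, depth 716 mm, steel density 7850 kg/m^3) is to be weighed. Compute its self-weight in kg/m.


A_flanges = 2 * 356 * 24 = 17088 mm^2
A_web = (716 - 2 * 24) * 12 = 8016 mm^2
A_total = 17088 + 8016 = 25104 mm^2 = 0.025104 m^2
Weight = rho * A = 7850 * 0.025104 = 197.0664 kg/m

197.0664 kg/m


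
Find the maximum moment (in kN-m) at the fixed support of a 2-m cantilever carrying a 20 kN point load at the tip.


For a cantilever with a point load at the free end:
M_max = P * L = 20 * 2 = 40 kN-m

40 kN-m


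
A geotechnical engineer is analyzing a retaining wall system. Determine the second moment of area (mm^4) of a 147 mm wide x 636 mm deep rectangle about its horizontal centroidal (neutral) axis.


I = b * h^3 / 12
= 147 * 636^3 / 12
= 147 * 257259456 / 12
= 3151428336.0 mm^4

3151428336.0 mm^4


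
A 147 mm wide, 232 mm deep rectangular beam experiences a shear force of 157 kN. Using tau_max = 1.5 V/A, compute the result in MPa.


A = b * h = 147 * 232 = 34104 mm^2
V = 157 kN = 157000.0 N
tau_max = 1.5 * V / A = 1.5 * 157000.0 / 34104
= 6.9053 MPa

6.9053 MPa


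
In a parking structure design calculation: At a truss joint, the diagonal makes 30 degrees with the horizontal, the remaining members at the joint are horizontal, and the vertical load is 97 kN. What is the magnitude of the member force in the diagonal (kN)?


At the joint, only the diagonal has a vertical component, so vertical equilibrium gives:
F * sin(30) = 97
F = 97 / sin(30)
= 97 / 0.5
= 194.0 kN

194.0 kN


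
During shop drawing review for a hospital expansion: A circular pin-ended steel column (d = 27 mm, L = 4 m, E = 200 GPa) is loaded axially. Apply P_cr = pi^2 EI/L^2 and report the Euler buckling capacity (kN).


I = pi * d^4 / 64 = 26087.05 mm^4
L = 4000.0 mm
P_cr = pi^2 * E * I / L^2
= 9.8696 * 200000.0 * 26087.05 / 4000.0^2
= 3218.36 N = 3.2184 kN

3.2184 kN


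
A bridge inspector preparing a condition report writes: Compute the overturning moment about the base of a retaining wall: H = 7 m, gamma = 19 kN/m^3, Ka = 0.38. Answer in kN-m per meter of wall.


Pa = 0.5 * Ka * gamma * H^2
= 0.5 * 0.38 * 19 * 7^2
= 176.89 kN/m
Arm = H / 3 = 7 / 3 = 2.3333 m
Mo = Pa * arm = Pa * H / 3 = 176.89 * 7 / 3 = 412.7433 kN-m/m

412.7433 kN-m/m


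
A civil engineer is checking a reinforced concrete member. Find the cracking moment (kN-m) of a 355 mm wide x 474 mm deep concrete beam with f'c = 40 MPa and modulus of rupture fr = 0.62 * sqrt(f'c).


fr = 0.62 * sqrt(40) = 0.62 * 6.3246 = 3.9212 MPa
I = 355 * 474^3 / 12 = 3150519210.0 mm^4
y_t = 237.0 mm
M_cr = fr * I / y_t = 3.9212 * 3150519210.0 / 237.0 N-mm
= 52.1261 kN-m

52.1261 kN-m


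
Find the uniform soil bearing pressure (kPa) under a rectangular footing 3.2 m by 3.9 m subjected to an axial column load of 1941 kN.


A = 3.2 * 3.9 = 12.48 m^2
q = P / A = 1941 / 12.48
= 155.5288 kPa

155.5288 kPa


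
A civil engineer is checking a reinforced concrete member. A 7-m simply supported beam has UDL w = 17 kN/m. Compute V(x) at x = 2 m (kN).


R_A = w * L / 2 = 17 * 7 / 2 = 59.5 kN
V(x) = R_A - w * x = 59.5 - 17 * 2
= 25.5 kN

25.5 kN


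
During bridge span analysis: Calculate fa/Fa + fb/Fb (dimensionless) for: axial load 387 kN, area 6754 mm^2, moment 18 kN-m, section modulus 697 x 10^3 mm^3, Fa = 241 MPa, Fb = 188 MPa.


f_a = P / A = 387000.0 / 6754 = 57.2994 MPa
f_b = M / S = 18000000.0 / 697000.0 = 25.825 MPa
Ratio = f_a / Fa + f_b / Fb
= 57.2994 / 241 + 25.825 / 188
= 0.3751 (dimensionless)

0.3751 (dimensionless)


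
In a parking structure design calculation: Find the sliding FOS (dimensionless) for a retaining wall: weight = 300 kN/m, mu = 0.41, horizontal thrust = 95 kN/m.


Resisting force = mu * W = 0.41 * 300 = 123.0 kN/m
FOS = Resisting / Driving = 123.0 / 95
= 1.2947 (dimensionless)

1.2947 (dimensionless)


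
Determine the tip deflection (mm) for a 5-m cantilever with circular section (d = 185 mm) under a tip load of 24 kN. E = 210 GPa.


I = pi * d^4 / 64 = pi * 185^4 / 64 = 57498539.35 mm^4
L = 5000.0 mm, P = 24000.0 N, E = 210000.0 MPa
delta = P * L^3 / (3 * E * I)
= 24000.0 * 5000.0^3 / (3 * 210000.0 * 57498539.35)
= 82.8178 mm

82.8178 mm


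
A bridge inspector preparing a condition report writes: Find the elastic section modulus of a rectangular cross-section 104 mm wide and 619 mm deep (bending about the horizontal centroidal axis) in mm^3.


S = b * h^2 / 6
= 104 * 619^2 / 6
= 104 * 383161 / 6
= 6641457.33 mm^3

6641457.33 mm^3


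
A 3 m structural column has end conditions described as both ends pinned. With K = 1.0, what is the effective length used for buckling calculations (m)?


L_eff = K * L
= 1.0 * 3
= 3.0 m

3.0 m


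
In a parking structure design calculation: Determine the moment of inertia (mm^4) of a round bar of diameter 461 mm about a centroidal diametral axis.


r = d / 2 = 461 / 2 = 230.5 mm
I = pi * r^4 / 4 = pi * 230.5^4 / 4
= 2217040365.06 mm^4

2217040365.06 mm^4


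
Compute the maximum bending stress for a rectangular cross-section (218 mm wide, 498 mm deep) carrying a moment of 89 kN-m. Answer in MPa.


I = b * h^3 / 12 = 218 * 498^3 / 12 = 2243692188.0 mm^4
y = h / 2 = 498 / 2 = 249.0 mm
M = 89 kN-m = 89000000.0 N-mm
sigma = M * y / I = 89000000.0 * 249.0 / 2243692188.0
= 9.88 MPa

9.88 MPa


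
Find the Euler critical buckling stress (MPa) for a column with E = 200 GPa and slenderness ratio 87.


sigma_cr = pi^2 * E / lambda^2
= 9.8696 * 200000.0 / 87^2
= 9.8696 * 200000.0 / 7569
= 260.7902 MPa

260.7902 MPa


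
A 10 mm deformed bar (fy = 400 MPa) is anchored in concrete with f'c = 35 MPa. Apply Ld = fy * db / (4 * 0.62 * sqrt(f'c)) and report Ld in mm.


Ld = (fy * db) / (4 * 0.62 * sqrt(f'c))
= (400 * 10) / (4 * 0.62 * sqrt(35))
= 4000 / 14.6719
= 272.63 mm

272.63 mm


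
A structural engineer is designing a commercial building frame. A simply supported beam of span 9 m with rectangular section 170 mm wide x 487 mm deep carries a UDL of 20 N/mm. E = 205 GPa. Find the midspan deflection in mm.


I = 170 * 487^3 / 12 = 1636268459.17 mm^4
L = 9000.0 mm, w = 20 N/mm, E = 205000.0 MPa
delta = 5 * w * L^4 / (384 * E * I)
= 5 * 20 * 9000.0^4 / (384 * 205000.0 * 1636268459.17)
= 5.0937 mm

5.0937 mm


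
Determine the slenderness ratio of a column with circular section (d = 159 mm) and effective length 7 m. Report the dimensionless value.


Radius of gyration r = d / 4 = 159 / 4 = 39.75 mm
L_eff = 7000.0 mm
Slenderness ratio = L / r = 7000.0 / 39.75 = 176.1 (dimensionless)

176.1 (dimensionless)


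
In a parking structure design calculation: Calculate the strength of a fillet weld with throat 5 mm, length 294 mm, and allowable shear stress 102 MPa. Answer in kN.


Strength = throat * length * allowable stress
= 5 * 294 * 102 N
= 149940 N
= 149.94 kN

149.94 kN


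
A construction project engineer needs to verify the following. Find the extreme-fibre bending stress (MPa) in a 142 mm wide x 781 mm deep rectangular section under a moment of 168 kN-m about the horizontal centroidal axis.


I = b * h^3 / 12 = 142 * 781^3 / 12 = 5637157901.83 mm^4
y = h / 2 = 781 / 2 = 390.5 mm
M = 168 kN-m = 168000000.0 N-mm
sigma = M * y / I = 168000000.0 * 390.5 / 5637157901.83
= 11.64 MPa

11.64 MPa


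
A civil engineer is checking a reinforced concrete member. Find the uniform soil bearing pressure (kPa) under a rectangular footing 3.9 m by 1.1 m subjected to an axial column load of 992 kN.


A = 3.9 * 1.1 = 4.29 m^2
q = P / A = 992 / 4.29
= 231.2354 kPa

231.2354 kPa


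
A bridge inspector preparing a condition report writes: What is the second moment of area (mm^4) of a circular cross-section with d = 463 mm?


r = d / 2 = 463 / 2 = 231.5 mm
I = pi * r^4 / 4 = pi * 231.5^4 / 4
= 2255765045.89 mm^4

2255765045.89 mm^4


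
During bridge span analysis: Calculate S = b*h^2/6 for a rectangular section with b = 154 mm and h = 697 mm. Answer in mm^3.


S = b * h^2 / 6
= 154 * 697^2 / 6
= 154 * 485809 / 6
= 12469097.67 mm^3

12469097.67 mm^3


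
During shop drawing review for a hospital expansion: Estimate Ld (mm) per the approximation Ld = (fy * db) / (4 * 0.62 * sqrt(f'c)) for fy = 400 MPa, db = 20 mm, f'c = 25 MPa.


Ld = (fy * db) / (4 * 0.62 * sqrt(f'c))
= (400 * 20) / (4 * 0.62 * sqrt(25))
= 8000 / 12.4
= 645.16 mm

645.16 mm


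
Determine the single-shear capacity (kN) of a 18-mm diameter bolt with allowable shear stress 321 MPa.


A = pi * d^2 / 4 = pi * 18^2 / 4 = 254.469 mm^2
V = f_v * A / 1000 = 321 * 254.469 / 1000
= 81.6846 kN

81.6846 kN


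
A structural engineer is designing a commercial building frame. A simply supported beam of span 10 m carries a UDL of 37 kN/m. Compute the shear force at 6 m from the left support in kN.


R_A = w * L / 2 = 37 * 10 / 2 = 185.0 kN
V(x) = R_A - w * x = 185.0 - 37 * 6
= -37.0 kN

-37.0 kN


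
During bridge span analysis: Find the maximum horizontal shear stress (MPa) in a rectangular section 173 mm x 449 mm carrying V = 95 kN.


A = b * h = 173 * 449 = 77677 mm^2
V = 95 kN = 95000.0 N
tau_max = 1.5 * V / A = 1.5 * 95000.0 / 77677
= 1.8345 MPa

1.8345 MPa


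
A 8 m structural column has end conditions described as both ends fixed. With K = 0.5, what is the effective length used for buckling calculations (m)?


L_eff = K * L
= 0.5 * 8
= 4.0 m

4.0 m


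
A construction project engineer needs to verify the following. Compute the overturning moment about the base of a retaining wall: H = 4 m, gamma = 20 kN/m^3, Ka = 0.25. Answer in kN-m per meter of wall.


Pa = 0.5 * Ka * gamma * H^2
= 0.5 * 0.25 * 20 * 4^2
= 40.0 kN/m
Arm = H / 3 = 4 / 3 = 1.3333 m
Mo = Pa * arm = Pa * H / 3 = 40.0 * 4 / 3 = 53.3333 kN-m/m

53.3333 kN-m/m


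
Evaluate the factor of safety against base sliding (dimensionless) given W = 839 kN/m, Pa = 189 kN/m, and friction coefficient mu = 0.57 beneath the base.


Resisting force = mu * W = 0.57 * 839 = 478.23 kN/m
FOS = Resisting / Driving = 478.23 / 189
= 2.5303 (dimensionless)

2.5303 (dimensionless)


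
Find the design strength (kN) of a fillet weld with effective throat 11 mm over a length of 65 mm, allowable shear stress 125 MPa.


Strength = throat * length * allowable stress
= 11 * 65 * 125 N
= 89375 N
= 89.38 kN

89.38 kN


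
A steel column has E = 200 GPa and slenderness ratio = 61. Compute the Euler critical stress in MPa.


sigma_cr = pi^2 * E / lambda^2
= 9.8696 * 200000.0 / 61^2
= 9.8696 * 200000.0 / 3721
= 530.4813 MPa

530.4813 MPa


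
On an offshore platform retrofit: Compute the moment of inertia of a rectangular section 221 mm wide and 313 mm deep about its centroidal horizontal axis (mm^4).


I = b * h^3 / 12
= 221 * 313^3 / 12
= 221 * 30664297 / 12
= 564734136.42 mm^4

564734136.42 mm^4


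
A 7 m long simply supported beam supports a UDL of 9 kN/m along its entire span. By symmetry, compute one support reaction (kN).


Total load = w * L = 9 * 7 = 63 kN
By symmetry, each reaction R = total / 2 = 63 / 2 = 31.5 kN

31.5 kN


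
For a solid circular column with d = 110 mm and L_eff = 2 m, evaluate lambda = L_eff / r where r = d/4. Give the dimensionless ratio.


Radius of gyration r = d / 4 = 110 / 4 = 27.5 mm
L_eff = 2000.0 mm
Slenderness ratio = L / r = 2000.0 / 27.5 = 72.73 (dimensionless)

72.73 (dimensionless)


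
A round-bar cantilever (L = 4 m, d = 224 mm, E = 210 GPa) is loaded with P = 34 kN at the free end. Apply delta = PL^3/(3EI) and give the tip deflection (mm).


I = pi * d^4 / 64 = pi * 224^4 / 64 = 123583921.54 mm^4
L = 4000.0 mm, P = 34000.0 N, E = 210000.0 MPa
delta = P * L^3 / (3 * E * I)
= 34000.0 * 4000.0^3 / (3 * 210000.0 * 123583921.54)
= 27.9484 mm

27.9484 mm


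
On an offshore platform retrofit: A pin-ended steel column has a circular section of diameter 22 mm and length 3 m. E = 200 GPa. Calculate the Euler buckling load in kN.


I = pi * d^4 / 64 = 11499.01 mm^4
L = 3000.0 mm
P_cr = pi^2 * E * I / L^2
= 9.8696 * 200000.0 * 11499.01 / 3000.0^2
= 2522.02 N = 2.522 kN

2.522 kN


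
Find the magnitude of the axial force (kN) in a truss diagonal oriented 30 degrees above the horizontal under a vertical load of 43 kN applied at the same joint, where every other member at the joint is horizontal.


At the joint, only the diagonal has a vertical component, so vertical equilibrium gives:
F * sin(30) = 43
F = 43 / sin(30)
= 43 / 0.5
= 86.0 kN

86.0 kN


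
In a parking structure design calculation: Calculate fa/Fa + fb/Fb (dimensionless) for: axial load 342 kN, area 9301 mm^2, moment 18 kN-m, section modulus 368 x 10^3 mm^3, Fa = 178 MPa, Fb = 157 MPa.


f_a = P / A = 342000.0 / 9301 = 36.7702 MPa
f_b = M / S = 18000000.0 / 368000.0 = 48.913 MPa
Ratio = f_a / Fa + f_b / Fb
= 36.7702 / 178 + 48.913 / 157
= 0.5181 (dimensionless)

0.5181 (dimensionless)


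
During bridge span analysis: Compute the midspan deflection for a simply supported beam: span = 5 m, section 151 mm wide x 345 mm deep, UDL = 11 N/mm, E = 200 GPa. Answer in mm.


I = 151 * 345^3 / 12 = 516717281.25 mm^4
L = 5000.0 mm, w = 11 N/mm, E = 200000.0 MPa
delta = 5 * w * L^4 / (384 * E * I)
= 5 * 11 * 5000.0^4 / (384 * 200000.0 * 516717281.25)
= 0.8662 mm

0.8662 mm


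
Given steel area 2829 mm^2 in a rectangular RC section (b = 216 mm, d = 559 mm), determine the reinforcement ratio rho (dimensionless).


rho = As / (b * d)
= 2829 / (216 * 559)
= 2829 / 120744
= 0.02343 (dimensionless)

0.02343 (dimensionless)


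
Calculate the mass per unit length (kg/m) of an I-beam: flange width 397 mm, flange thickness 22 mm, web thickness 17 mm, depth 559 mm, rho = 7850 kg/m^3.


A_flanges = 2 * 397 * 22 = 17468 mm^2
A_web = (559 - 2 * 22) * 17 = 8755 mm^2
A_total = 17468 + 8755 = 26223 mm^2 = 0.026223 m^2
Weight = rho * A = 7850 * 0.026223 = 205.8505 kg/m

205.8505 kg/m


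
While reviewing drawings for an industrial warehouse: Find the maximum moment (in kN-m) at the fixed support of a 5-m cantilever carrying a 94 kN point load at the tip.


For a cantilever with a point load at the free end:
M_max = P * L = 94 * 5 = 470 kN-m

470 kN-m


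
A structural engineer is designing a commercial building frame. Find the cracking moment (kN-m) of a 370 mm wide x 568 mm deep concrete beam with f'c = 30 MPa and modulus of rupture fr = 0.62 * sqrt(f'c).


fr = 0.62 * sqrt(30) = 0.62 * 5.4772 = 3.3959 MPa
I = 370 * 568^3 / 12 = 5650221653.33 mm^4
y_t = 284.0 mm
M_cr = fr * I / y_t = 3.3959 * 5650221653.33 / 284.0 N-mm
= 67.5615 kN-m

67.5615 kN-m


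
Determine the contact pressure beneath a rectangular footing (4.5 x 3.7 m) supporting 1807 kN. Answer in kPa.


A = 4.5 * 3.7 = 16.65 m^2
q = P / A = 1807 / 16.65
= 108.5285 kPa

108.5285 kPa


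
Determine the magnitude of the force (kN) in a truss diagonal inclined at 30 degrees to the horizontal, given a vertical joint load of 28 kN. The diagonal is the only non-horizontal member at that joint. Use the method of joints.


At the joint, only the diagonal has a vertical component, so vertical equilibrium gives:
F * sin(30) = 28
F = 28 / sin(30)
= 28 / 0.5
= 56.0 kN

56.0 kN


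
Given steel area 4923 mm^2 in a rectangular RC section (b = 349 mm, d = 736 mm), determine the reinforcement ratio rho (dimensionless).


rho = As / (b * d)
= 4923 / (349 * 736)
= 4923 / 256864
= 0.019166 (dimensionless)

0.019166 (dimensionless)


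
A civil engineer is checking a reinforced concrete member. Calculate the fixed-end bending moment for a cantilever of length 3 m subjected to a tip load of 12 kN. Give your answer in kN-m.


For a cantilever with a point load at the free end:
M_max = P * L = 12 * 3 = 36 kN-m

36 kN-m


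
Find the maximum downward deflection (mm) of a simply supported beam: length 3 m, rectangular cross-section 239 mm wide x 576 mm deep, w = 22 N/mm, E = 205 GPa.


I = 239 * 576^3 / 12 = 3806134272.0 mm^4
L = 3000.0 mm, w = 22 N/mm, E = 205000.0 MPa
delta = 5 * w * L^4 / (384 * E * I)
= 5 * 22 * 3000.0^4 / (384 * 205000.0 * 3806134272.0)
= 0.0297 mm

0.0297 mm


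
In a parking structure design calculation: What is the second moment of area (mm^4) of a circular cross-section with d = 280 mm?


r = d / 2 = 280 / 2 = 140.0 mm
I = pi * r^4 / 4 = pi * 140.0^4 / 4
= 301718558.45 mm^4

301718558.45 mm^4


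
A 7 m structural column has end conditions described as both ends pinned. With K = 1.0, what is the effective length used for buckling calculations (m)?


L_eff = K * L
= 1.0 * 7
= 7.0 m

7.0 m


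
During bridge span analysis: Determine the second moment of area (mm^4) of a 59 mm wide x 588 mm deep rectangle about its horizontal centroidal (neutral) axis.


I = b * h^3 / 12
= 59 * 588^3 / 12
= 59 * 203297472 / 12
= 999545904.0 mm^4

999545904.0 mm^4


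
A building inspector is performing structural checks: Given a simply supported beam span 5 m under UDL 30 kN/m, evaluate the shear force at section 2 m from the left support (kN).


R_A = w * L / 2 = 30 * 5 / 2 = 75.0 kN
V(x) = R_A - w * x = 75.0 - 30 * 2
= 15.0 kN

15.0 kN


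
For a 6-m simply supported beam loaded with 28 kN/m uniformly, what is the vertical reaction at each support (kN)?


Total load = w * L = 28 * 6 = 168 kN
By symmetry, each reaction R = total / 2 = 168 / 2 = 84.0 kN

84.0 kN


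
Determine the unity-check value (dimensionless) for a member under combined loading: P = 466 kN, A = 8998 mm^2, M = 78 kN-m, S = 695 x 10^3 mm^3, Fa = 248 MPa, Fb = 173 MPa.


f_a = P / A = 466000.0 / 8998 = 51.7893 MPa
f_b = M / S = 78000000.0 / 695000.0 = 112.2302 MPa
Ratio = f_a / Fa + f_b / Fb
= 51.7893 / 248 + 112.2302 / 173
= 0.8576 (dimensionless)

0.8576 (dimensionless)


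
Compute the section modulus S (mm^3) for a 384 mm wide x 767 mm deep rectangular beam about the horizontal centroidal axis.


S = b * h^2 / 6
= 384 * 767^2 / 6
= 384 * 588289 / 6
= 37650496.0 mm^3

37650496.0 mm^3


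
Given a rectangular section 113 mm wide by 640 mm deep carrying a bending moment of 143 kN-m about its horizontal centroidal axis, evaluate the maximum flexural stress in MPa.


I = b * h^3 / 12 = 113 * 640^3 / 12 = 2468522666.67 mm^4
y = h / 2 = 640 / 2 = 320.0 mm
M = 143 kN-m = 143000000.0 N-mm
sigma = M * y / I = 143000000.0 * 320.0 / 2468522666.67
= 18.54 MPa

18.54 MPa


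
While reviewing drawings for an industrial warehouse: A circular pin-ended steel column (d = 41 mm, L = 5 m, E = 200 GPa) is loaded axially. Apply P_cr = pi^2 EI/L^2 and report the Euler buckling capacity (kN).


I = pi * d^4 / 64 = 138709.22 mm^4
L = 5000.0 mm
P_cr = pi^2 * E * I / L^2
= 9.8696 * 200000.0 * 138709.22 / 5000.0^2
= 10952.04 N = 10.952 kN

10.952 kN
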